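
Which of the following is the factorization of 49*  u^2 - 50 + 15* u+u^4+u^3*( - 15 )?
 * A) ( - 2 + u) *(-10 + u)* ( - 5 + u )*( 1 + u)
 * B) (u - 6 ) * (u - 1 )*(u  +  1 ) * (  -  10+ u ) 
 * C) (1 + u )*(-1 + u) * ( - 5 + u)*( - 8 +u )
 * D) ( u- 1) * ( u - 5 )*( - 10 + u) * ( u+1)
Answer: D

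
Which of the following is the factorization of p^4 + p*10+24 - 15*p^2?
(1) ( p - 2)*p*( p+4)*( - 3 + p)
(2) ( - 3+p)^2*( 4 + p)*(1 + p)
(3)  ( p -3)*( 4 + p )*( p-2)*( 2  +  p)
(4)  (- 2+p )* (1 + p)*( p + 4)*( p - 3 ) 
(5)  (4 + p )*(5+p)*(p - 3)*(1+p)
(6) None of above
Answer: 4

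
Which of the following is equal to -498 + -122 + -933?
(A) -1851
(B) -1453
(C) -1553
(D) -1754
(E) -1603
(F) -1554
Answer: C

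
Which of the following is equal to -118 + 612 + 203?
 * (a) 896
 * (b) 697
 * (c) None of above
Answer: b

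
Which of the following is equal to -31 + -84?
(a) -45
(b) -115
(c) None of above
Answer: b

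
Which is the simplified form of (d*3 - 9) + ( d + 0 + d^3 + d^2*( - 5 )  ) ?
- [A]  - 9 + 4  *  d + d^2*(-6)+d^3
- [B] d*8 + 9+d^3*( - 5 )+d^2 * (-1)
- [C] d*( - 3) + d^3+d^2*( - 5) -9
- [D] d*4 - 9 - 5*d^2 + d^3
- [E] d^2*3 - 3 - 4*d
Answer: D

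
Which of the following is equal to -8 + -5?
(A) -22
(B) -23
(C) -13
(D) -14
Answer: C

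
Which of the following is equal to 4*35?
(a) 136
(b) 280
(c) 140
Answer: c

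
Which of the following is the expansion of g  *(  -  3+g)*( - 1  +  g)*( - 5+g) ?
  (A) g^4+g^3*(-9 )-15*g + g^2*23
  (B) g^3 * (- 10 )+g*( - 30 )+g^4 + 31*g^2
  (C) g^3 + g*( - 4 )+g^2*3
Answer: A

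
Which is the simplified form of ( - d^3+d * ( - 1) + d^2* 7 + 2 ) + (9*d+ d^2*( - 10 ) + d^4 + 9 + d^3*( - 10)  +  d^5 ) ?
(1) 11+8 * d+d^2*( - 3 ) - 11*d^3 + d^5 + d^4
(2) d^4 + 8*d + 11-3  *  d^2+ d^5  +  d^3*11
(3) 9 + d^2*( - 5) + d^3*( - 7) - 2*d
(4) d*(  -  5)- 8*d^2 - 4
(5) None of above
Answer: 1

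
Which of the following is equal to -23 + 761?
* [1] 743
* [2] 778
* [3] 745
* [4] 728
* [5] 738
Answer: 5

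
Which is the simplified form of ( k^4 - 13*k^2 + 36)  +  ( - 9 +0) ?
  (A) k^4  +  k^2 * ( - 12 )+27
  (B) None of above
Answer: B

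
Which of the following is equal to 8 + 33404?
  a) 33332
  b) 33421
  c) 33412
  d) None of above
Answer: c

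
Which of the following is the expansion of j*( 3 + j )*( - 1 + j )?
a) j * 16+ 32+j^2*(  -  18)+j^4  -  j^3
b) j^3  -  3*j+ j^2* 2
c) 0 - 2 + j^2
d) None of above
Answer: b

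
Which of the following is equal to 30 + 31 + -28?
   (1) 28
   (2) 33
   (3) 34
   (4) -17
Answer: 2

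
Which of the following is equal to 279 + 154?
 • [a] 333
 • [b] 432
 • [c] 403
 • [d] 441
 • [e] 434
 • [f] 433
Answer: f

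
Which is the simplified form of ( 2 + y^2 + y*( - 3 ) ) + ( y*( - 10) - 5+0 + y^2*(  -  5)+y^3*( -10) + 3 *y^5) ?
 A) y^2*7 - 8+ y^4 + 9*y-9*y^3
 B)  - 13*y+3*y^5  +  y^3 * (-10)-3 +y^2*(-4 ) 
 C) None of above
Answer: B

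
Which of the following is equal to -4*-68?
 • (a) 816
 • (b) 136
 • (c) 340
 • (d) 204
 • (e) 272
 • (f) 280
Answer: e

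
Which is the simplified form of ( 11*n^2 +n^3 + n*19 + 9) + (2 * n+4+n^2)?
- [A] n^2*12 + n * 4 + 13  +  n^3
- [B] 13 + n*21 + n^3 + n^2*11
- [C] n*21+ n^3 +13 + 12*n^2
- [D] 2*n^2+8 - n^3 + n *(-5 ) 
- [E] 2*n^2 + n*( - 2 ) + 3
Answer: C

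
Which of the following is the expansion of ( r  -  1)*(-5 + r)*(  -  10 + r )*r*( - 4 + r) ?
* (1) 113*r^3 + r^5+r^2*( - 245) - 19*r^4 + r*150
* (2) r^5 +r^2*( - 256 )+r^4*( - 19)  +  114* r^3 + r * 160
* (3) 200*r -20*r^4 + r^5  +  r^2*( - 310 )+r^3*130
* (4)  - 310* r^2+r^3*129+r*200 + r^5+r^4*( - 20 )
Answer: 4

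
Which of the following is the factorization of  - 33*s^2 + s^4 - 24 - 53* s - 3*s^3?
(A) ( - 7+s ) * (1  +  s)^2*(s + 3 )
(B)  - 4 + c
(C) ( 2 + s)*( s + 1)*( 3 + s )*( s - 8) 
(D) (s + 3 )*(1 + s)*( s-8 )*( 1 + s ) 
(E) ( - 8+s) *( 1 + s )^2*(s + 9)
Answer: D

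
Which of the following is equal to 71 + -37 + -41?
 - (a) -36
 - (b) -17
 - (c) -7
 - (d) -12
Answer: c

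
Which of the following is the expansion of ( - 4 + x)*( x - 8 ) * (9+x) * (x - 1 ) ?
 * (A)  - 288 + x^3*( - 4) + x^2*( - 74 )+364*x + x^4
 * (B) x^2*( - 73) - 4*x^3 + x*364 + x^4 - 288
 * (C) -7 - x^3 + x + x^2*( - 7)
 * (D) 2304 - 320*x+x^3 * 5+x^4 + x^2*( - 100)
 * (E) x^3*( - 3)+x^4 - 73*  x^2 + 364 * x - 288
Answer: B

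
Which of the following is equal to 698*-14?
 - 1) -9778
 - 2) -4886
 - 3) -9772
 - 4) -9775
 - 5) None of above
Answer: 3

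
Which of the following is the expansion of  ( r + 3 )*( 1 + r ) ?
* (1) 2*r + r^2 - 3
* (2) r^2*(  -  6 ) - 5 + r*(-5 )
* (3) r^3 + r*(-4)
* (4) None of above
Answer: 4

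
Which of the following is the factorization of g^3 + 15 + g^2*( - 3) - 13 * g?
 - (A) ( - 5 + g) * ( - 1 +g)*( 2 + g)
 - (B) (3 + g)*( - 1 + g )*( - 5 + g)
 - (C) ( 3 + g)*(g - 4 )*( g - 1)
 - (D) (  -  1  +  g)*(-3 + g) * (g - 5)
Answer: B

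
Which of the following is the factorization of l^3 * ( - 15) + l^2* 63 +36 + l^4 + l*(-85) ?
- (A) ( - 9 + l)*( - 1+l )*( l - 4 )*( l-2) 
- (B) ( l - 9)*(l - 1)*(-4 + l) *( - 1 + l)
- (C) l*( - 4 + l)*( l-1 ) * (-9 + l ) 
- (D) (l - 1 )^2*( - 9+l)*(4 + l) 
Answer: B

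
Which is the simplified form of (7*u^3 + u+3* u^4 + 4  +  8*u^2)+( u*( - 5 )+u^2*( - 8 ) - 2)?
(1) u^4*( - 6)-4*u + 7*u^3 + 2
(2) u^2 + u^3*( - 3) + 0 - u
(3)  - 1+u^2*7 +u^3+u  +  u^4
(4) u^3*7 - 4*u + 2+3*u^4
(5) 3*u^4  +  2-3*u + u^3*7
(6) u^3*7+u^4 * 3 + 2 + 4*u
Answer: 4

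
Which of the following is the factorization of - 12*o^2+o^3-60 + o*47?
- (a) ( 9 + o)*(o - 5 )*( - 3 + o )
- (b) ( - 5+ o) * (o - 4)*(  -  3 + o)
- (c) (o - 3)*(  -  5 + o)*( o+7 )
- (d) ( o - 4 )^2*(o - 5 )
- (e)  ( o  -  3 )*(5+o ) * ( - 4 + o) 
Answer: b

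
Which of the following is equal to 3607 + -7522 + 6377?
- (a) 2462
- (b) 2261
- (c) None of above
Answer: a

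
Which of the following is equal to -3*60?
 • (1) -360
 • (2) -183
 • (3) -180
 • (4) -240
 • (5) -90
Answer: 3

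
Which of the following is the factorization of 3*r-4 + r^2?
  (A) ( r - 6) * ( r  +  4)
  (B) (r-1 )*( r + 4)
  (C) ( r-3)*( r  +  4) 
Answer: B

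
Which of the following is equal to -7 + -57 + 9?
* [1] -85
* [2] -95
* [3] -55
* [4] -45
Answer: 3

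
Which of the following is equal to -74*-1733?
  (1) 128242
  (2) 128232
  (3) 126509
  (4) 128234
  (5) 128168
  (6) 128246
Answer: 1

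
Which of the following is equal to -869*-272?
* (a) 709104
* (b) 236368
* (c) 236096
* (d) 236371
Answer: b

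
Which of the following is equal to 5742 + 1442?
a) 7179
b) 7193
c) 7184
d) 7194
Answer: c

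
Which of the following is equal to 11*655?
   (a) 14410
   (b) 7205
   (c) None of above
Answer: b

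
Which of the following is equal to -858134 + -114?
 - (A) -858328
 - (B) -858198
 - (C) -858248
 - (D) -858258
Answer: C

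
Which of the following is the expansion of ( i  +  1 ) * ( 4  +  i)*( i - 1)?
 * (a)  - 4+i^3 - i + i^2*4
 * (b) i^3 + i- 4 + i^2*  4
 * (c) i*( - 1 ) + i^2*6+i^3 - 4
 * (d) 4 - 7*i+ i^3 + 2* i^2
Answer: a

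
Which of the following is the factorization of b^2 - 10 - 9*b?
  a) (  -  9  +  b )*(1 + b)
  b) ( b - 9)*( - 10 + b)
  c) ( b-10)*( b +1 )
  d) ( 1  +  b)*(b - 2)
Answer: c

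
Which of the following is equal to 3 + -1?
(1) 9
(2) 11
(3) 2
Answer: 3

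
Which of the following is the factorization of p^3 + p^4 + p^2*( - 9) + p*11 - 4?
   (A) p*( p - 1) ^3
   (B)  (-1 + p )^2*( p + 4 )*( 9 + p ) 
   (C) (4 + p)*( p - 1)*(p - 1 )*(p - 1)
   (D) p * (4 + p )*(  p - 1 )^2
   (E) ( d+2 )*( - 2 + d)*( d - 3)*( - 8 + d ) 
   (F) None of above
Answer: C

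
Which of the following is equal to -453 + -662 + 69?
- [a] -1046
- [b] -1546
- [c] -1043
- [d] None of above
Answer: a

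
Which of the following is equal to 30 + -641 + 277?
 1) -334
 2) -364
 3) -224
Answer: 1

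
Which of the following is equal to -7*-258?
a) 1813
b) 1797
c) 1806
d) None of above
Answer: c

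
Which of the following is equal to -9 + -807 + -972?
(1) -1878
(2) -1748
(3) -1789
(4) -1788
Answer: 4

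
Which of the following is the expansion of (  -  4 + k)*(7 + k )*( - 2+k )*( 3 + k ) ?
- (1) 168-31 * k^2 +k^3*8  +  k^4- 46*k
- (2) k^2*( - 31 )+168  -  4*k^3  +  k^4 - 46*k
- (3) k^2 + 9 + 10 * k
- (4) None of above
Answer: 4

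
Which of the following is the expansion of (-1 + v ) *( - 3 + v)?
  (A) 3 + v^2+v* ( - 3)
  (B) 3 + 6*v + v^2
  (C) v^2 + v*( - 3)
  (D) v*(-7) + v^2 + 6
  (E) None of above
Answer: E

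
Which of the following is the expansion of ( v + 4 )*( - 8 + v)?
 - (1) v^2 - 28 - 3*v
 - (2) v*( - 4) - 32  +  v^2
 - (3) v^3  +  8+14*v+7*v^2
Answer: 2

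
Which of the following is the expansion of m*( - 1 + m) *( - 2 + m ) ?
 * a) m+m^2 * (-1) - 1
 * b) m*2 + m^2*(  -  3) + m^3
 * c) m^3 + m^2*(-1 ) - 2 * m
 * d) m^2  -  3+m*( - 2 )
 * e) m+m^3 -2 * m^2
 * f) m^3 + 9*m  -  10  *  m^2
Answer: b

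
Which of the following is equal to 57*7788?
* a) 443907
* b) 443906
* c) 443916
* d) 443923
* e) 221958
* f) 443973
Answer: c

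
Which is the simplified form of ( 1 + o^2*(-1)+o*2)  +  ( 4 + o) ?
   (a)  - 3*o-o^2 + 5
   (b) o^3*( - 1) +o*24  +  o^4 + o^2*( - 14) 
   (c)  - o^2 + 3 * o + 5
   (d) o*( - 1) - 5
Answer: c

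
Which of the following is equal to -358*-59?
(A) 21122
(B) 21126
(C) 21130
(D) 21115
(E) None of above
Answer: A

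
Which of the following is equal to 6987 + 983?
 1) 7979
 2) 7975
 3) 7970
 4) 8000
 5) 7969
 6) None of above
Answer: 3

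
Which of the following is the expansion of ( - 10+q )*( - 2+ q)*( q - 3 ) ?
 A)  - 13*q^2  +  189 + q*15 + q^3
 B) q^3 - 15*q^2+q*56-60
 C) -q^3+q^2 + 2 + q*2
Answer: B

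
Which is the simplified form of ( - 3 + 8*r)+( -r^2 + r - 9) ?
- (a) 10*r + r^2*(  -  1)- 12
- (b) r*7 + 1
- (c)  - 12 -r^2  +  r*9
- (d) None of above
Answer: c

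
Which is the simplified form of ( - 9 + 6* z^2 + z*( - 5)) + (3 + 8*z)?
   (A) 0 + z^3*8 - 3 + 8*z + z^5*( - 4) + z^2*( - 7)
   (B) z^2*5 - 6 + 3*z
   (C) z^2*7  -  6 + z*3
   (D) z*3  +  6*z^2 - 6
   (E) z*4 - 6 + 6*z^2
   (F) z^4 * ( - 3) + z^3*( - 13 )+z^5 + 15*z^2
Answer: D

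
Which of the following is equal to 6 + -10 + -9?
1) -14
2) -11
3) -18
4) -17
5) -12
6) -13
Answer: 6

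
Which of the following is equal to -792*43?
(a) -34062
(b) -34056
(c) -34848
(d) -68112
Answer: b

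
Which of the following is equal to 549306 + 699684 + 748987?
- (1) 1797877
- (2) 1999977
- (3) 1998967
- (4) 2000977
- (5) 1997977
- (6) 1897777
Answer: 5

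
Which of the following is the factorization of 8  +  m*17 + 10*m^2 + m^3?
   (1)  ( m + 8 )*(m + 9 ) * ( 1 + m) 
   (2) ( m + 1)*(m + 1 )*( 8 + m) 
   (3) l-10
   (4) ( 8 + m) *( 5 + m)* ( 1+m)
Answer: 2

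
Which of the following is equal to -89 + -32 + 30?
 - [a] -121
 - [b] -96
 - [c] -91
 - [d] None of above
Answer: c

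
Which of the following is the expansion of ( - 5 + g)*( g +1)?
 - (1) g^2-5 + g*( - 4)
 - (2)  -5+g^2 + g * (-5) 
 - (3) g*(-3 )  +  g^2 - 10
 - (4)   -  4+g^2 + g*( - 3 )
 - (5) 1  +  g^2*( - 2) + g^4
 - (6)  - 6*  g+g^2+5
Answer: 1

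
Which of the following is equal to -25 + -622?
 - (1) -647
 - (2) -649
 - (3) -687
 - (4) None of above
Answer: 1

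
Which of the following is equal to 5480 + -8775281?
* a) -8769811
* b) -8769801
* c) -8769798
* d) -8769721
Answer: b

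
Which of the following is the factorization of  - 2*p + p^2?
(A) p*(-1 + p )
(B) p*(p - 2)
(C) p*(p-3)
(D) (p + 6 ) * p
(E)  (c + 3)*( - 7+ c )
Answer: B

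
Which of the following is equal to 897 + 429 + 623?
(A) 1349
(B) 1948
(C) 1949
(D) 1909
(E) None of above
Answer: C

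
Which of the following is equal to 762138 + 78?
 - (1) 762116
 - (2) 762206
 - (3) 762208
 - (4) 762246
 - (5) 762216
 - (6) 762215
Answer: 5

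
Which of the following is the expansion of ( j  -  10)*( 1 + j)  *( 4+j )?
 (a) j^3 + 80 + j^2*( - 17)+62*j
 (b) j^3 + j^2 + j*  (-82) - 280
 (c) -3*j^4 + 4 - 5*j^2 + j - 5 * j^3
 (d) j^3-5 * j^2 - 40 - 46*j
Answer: d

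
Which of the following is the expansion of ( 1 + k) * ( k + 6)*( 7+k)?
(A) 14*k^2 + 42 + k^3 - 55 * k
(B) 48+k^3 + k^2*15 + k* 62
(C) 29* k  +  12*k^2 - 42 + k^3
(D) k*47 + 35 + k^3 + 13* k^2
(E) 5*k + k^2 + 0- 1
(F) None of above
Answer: F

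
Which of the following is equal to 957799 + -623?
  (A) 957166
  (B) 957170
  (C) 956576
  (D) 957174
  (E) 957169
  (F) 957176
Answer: F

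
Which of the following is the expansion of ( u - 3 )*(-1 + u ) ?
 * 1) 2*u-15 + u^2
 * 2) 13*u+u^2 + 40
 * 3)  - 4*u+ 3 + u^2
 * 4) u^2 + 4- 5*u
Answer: 3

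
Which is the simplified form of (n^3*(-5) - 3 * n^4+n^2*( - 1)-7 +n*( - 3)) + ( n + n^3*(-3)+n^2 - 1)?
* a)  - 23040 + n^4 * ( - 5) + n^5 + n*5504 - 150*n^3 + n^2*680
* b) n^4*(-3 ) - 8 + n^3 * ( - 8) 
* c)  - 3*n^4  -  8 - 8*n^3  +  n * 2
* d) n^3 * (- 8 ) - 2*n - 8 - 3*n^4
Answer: d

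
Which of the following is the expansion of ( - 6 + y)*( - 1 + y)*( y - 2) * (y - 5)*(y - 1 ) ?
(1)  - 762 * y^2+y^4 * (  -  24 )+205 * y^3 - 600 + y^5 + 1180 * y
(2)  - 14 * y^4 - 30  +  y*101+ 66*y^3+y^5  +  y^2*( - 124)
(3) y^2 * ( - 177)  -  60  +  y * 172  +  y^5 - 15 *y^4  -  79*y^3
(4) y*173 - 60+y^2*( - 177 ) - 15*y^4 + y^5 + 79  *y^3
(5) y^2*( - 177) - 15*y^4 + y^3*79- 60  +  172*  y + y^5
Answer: 5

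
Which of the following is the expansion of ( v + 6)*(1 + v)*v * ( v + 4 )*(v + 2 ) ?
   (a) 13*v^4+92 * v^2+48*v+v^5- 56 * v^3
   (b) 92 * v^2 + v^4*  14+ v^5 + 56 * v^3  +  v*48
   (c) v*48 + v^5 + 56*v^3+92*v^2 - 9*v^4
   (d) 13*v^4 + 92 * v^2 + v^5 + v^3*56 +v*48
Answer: d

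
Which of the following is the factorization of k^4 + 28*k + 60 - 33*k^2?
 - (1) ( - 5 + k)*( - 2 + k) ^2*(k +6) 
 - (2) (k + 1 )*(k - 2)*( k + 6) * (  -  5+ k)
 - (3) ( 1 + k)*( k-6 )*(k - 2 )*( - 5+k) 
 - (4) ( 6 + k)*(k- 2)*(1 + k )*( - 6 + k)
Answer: 2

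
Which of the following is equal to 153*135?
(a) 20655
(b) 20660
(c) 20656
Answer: a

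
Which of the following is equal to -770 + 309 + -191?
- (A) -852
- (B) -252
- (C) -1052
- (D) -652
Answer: D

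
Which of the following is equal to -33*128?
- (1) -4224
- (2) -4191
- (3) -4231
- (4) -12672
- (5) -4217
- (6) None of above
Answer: 1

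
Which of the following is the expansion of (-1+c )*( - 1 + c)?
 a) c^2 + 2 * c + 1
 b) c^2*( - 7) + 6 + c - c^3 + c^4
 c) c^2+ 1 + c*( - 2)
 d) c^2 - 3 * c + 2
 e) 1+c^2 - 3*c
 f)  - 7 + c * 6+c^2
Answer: c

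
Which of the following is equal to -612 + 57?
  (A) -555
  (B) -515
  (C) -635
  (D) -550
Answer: A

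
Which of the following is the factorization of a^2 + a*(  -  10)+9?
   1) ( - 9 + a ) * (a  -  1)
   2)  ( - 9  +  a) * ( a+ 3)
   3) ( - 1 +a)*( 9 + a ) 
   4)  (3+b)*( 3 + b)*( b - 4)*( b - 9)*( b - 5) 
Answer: 1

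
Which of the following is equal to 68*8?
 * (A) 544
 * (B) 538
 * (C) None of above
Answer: A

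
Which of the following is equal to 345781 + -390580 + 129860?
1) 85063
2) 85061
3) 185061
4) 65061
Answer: 2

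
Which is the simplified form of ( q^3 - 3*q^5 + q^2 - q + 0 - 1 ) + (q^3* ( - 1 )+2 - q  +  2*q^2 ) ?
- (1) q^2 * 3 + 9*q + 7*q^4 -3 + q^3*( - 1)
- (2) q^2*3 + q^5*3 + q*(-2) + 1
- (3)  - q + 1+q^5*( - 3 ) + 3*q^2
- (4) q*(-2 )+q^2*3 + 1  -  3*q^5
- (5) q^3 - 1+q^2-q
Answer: 4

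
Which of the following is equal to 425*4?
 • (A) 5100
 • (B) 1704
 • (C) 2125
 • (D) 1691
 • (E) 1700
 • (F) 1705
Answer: E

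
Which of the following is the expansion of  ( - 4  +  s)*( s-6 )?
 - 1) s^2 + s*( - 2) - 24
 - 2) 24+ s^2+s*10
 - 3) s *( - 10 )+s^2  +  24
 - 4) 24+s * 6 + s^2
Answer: 3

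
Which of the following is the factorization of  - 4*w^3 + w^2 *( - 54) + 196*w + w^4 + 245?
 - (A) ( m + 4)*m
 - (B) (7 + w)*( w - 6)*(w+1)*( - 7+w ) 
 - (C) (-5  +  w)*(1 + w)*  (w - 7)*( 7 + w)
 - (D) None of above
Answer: C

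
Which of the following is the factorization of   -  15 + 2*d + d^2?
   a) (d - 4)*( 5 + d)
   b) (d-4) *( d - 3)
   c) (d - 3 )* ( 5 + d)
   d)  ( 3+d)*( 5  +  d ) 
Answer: c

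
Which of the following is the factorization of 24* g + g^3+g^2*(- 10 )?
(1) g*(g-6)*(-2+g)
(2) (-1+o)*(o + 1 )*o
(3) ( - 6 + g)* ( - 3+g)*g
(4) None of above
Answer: 4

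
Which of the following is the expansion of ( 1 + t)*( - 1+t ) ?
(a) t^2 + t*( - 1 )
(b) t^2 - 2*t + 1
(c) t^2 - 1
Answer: c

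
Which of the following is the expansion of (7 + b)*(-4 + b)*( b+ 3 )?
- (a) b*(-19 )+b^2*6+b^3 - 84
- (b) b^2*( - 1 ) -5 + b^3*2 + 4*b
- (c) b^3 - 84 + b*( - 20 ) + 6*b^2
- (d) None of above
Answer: a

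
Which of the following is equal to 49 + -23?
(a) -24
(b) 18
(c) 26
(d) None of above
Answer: c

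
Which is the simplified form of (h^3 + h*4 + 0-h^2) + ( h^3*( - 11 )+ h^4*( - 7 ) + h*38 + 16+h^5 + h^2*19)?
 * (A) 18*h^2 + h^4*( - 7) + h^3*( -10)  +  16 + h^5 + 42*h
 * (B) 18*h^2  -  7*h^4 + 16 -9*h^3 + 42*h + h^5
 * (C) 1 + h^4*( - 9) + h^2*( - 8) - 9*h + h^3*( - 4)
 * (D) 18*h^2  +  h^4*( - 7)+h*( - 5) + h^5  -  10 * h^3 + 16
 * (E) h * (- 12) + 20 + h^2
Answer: A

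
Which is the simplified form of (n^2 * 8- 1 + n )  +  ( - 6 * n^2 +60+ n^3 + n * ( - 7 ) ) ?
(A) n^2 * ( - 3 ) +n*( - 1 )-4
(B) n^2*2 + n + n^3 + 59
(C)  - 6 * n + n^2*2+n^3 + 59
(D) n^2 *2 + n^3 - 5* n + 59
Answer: C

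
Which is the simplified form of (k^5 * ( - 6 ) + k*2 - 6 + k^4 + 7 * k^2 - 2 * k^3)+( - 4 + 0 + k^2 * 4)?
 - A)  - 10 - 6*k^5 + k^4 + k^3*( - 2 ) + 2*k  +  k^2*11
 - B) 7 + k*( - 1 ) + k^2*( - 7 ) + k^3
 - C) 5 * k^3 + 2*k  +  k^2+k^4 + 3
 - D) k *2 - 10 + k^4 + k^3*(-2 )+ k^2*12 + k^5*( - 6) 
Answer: A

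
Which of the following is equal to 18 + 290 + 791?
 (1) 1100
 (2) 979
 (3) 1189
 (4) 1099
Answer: 4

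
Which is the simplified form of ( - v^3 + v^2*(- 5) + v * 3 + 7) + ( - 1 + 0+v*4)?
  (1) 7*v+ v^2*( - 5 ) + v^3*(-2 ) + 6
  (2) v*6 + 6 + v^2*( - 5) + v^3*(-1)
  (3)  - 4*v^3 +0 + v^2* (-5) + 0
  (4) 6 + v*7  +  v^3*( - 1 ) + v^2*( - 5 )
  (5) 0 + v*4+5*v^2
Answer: 4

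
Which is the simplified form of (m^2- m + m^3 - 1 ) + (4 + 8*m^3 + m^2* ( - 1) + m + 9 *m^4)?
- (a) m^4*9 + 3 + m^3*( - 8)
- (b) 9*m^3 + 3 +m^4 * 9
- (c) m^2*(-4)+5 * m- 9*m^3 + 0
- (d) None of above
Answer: b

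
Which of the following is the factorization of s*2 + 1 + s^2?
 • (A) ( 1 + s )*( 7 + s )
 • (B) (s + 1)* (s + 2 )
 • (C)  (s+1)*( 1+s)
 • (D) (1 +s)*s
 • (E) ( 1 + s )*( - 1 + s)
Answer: C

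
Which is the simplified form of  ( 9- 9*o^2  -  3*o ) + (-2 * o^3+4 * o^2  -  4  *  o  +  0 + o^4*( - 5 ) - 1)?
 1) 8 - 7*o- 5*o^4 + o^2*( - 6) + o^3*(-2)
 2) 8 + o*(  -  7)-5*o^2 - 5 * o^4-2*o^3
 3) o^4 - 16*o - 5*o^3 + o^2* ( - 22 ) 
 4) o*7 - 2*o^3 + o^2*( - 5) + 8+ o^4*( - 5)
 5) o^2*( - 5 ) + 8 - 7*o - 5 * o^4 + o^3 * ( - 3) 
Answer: 2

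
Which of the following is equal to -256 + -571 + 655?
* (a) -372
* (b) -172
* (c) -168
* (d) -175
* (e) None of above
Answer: b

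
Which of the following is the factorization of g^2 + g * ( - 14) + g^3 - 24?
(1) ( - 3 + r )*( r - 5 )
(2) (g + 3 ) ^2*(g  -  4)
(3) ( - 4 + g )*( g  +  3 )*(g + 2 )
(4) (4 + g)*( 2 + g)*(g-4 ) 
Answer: 3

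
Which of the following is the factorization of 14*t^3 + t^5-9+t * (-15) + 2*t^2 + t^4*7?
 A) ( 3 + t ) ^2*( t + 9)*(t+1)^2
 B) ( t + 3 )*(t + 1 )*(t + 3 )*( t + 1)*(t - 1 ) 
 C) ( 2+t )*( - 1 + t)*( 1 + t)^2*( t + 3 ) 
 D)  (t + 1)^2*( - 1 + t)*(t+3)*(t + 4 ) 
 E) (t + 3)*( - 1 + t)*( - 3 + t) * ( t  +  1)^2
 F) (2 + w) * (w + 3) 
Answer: B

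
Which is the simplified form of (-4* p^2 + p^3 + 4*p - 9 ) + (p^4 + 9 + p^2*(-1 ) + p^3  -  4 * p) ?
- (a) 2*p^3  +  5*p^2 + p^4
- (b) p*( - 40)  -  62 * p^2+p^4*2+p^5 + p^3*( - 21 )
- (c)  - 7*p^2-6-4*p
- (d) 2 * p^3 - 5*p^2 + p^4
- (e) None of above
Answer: d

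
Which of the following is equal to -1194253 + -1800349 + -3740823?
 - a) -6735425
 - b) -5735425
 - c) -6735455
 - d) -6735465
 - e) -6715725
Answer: a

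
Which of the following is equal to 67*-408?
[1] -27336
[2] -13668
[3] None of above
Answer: 1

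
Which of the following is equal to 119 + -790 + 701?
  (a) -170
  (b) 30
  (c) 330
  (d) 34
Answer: b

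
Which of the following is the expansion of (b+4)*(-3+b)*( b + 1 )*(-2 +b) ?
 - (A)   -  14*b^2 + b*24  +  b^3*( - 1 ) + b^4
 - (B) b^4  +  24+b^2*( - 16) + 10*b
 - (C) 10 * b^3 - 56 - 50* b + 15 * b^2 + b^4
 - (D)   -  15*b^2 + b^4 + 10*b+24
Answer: D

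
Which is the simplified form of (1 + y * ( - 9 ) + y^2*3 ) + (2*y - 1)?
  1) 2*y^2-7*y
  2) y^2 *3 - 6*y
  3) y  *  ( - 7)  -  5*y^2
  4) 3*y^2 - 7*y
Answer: 4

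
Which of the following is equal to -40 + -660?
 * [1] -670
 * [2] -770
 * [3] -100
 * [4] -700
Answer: 4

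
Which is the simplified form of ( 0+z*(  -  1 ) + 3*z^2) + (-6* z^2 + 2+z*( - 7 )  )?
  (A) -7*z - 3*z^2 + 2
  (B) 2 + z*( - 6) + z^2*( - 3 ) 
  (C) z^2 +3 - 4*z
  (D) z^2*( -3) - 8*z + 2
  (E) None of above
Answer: D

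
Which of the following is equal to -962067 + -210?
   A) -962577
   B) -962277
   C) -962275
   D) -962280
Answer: B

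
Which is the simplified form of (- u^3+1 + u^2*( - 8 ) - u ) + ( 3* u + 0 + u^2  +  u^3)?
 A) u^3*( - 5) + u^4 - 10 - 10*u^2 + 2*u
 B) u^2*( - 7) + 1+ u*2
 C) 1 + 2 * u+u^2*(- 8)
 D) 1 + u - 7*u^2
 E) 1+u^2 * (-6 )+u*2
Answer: B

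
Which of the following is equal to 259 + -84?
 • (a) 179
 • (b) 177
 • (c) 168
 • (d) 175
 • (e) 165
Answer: d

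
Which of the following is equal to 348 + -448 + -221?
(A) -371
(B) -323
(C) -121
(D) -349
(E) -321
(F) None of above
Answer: E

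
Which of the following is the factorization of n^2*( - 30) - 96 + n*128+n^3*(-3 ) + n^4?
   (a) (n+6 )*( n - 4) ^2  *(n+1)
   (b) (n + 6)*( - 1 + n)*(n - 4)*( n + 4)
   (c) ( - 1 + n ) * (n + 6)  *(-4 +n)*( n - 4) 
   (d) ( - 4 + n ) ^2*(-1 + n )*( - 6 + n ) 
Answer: c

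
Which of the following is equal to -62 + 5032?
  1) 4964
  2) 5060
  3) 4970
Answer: 3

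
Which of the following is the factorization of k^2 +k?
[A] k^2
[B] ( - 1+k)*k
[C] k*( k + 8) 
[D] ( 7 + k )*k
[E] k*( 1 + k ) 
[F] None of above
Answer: E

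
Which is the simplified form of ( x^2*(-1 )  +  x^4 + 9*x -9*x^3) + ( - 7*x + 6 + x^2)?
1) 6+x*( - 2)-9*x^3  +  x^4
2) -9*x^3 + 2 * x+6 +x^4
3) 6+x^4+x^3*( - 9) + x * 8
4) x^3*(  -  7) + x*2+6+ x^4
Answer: 2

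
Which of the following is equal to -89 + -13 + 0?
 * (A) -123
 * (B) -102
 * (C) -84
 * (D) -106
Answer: B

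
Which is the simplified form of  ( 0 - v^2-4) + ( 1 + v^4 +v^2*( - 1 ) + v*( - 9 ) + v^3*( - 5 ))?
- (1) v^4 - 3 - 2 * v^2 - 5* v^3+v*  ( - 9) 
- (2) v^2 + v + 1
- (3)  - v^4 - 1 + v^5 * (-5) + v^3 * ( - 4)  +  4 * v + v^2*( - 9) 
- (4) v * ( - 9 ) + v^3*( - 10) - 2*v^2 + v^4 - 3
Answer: 1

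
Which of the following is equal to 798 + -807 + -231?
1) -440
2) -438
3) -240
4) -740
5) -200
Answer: 3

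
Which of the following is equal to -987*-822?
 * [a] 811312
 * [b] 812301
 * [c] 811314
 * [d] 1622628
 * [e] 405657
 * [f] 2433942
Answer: c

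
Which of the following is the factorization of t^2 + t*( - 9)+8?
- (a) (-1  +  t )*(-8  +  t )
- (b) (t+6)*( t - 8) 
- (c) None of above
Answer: a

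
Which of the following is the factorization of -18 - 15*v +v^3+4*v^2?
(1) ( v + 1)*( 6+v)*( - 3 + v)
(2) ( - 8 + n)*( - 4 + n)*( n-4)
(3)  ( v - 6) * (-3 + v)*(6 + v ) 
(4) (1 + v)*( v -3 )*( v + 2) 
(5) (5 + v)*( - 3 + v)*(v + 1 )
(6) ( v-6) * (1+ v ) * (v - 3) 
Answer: 1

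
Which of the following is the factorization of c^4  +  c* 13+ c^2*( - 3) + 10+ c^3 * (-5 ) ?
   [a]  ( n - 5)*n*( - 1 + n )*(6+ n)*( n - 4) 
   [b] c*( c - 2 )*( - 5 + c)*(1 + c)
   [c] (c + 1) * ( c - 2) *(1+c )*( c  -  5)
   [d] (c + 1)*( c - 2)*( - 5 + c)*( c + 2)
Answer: c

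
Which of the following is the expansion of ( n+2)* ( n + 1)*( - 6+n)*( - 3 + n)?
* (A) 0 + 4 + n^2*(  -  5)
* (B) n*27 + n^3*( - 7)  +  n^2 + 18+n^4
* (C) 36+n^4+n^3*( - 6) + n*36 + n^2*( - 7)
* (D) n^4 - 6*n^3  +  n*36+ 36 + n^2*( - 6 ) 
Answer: C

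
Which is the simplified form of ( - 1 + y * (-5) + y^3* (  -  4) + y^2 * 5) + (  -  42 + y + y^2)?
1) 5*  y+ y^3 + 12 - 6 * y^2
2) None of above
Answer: 2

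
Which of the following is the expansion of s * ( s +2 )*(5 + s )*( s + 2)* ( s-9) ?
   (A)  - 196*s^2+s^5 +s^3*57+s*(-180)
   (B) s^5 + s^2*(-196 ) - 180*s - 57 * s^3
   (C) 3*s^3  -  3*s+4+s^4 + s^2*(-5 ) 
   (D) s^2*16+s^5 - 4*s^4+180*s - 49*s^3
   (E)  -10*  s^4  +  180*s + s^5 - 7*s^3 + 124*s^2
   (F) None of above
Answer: B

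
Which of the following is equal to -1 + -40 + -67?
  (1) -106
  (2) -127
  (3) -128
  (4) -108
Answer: 4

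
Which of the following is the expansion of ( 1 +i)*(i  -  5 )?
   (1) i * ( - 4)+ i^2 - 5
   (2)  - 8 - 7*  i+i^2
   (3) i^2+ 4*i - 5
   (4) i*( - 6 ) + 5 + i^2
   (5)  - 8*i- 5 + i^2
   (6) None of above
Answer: 1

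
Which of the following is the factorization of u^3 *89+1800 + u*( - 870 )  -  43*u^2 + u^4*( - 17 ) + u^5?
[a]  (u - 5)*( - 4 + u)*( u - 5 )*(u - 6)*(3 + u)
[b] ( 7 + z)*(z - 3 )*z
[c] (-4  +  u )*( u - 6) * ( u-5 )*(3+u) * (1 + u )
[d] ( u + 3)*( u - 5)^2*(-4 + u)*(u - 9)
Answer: a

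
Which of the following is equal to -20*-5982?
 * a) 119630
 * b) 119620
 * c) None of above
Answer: c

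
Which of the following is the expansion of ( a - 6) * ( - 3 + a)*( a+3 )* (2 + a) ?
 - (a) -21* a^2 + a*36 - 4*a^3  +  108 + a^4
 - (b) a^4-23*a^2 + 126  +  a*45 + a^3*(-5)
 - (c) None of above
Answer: a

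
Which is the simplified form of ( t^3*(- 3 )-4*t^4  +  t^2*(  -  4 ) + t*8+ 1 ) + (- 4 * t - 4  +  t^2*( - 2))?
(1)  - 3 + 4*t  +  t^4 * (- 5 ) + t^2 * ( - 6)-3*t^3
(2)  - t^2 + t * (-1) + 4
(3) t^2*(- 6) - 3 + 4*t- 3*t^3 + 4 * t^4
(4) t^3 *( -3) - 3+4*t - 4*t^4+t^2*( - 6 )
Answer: 4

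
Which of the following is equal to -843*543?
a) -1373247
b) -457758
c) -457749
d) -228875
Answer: c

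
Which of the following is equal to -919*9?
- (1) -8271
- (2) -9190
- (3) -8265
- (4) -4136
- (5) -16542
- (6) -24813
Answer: 1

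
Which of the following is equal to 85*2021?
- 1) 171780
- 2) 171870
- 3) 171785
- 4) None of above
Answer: 3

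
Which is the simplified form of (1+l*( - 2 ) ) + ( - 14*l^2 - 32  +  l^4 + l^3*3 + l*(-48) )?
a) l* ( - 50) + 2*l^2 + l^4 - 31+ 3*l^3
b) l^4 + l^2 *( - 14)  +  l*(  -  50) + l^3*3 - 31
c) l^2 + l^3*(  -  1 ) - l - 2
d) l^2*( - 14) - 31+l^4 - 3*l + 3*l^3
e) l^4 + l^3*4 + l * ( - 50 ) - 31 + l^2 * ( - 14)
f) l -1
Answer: b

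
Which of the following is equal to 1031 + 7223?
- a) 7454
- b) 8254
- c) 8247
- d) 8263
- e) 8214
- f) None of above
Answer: b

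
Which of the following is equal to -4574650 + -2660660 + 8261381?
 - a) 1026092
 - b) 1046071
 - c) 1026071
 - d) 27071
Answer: c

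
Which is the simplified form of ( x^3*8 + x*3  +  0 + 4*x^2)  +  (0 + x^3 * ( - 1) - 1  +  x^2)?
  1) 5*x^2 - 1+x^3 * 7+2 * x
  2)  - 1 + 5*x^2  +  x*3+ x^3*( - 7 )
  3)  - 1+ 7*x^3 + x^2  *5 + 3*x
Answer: 3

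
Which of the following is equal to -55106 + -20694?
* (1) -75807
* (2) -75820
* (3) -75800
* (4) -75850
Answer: 3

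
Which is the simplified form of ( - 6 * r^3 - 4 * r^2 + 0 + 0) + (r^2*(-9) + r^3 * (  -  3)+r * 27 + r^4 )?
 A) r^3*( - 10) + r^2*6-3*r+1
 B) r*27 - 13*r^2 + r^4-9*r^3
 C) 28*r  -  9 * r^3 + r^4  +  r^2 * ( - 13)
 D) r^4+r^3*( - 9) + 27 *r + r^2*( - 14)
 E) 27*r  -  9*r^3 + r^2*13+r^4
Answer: B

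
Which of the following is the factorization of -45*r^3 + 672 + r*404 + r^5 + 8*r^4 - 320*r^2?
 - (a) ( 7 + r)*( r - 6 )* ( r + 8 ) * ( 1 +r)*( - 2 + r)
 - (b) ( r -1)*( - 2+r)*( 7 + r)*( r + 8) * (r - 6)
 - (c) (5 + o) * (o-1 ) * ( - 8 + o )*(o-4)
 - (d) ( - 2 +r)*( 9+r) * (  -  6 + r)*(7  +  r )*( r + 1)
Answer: a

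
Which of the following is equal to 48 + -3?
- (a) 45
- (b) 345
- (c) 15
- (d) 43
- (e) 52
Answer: a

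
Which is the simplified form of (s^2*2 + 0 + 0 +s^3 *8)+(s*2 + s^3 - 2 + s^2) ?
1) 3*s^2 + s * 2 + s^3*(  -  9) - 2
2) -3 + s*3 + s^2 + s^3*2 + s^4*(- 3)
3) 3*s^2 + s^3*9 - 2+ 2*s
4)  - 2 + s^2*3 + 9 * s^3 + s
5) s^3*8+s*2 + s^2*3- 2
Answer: 3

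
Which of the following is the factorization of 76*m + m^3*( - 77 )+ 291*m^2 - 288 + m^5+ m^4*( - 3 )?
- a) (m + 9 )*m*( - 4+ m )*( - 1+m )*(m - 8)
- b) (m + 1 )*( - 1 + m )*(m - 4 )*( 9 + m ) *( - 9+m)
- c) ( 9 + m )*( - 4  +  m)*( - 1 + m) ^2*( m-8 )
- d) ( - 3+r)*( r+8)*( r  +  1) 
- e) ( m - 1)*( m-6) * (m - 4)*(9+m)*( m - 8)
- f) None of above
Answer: f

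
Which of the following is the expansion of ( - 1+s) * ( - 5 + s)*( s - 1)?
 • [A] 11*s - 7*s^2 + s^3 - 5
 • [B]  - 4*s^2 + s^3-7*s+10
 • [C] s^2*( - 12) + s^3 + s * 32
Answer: A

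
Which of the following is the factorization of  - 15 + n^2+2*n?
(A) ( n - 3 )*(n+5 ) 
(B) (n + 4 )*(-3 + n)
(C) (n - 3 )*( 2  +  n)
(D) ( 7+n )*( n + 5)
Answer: A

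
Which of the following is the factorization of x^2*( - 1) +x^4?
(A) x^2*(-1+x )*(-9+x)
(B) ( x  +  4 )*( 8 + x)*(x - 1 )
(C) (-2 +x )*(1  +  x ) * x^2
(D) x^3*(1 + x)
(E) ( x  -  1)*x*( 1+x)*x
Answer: E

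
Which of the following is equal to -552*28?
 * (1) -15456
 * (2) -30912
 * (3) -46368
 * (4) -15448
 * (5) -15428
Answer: 1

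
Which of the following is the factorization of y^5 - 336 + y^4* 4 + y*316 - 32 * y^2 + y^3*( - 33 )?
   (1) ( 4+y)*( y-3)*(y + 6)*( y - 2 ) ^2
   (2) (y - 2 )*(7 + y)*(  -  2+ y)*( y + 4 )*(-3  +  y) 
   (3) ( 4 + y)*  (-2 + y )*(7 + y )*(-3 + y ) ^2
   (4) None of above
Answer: 2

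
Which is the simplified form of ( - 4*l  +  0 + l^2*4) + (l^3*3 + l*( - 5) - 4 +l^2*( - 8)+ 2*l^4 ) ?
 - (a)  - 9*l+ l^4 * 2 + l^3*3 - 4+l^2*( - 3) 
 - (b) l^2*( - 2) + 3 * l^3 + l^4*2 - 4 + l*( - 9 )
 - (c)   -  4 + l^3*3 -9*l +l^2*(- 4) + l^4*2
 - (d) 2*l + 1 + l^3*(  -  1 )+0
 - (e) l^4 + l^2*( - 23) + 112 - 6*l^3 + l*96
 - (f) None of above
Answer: c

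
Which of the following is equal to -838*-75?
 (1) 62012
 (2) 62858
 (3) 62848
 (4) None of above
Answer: 4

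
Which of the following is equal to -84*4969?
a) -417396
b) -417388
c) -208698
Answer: a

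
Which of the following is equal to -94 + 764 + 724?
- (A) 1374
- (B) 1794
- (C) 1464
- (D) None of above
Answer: D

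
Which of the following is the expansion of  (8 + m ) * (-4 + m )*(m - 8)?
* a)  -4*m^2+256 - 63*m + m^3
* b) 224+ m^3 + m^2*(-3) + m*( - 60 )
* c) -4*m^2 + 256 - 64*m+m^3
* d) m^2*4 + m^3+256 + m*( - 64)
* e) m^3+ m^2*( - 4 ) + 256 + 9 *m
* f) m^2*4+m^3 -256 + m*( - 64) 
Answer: c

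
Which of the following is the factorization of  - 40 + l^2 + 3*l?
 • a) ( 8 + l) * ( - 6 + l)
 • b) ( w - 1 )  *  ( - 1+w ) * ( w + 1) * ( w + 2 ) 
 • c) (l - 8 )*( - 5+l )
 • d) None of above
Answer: d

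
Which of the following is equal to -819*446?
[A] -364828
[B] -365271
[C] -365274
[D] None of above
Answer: C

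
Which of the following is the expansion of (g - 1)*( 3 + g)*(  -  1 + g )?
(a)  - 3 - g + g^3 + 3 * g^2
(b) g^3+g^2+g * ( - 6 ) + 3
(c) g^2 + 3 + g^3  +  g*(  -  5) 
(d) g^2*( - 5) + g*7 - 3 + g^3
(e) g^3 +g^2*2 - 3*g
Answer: c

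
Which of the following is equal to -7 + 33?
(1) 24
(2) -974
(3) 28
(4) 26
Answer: 4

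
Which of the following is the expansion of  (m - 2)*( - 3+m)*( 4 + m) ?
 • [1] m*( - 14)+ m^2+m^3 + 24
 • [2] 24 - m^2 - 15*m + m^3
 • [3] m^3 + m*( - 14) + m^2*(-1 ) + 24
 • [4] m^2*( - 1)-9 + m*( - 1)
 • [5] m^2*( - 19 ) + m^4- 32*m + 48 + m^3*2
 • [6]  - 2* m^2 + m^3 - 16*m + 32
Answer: 3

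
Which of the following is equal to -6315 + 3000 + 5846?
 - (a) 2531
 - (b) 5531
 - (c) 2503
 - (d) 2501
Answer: a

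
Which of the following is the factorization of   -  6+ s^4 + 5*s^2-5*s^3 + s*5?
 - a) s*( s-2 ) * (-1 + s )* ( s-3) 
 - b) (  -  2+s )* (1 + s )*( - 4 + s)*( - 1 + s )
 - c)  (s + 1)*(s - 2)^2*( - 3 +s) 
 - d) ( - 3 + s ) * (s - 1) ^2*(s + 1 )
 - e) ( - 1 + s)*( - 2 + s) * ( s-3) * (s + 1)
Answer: e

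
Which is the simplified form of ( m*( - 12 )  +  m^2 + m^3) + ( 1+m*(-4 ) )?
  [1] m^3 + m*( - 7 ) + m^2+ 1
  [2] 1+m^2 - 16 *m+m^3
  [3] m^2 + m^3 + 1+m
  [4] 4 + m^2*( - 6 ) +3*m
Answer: 2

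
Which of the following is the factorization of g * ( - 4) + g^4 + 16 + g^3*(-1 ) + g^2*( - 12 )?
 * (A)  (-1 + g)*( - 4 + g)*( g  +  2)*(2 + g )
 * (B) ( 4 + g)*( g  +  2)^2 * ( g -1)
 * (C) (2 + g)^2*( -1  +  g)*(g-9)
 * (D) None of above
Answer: A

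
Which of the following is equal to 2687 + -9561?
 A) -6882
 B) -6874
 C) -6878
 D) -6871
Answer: B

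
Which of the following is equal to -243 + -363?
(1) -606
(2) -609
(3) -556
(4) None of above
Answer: 1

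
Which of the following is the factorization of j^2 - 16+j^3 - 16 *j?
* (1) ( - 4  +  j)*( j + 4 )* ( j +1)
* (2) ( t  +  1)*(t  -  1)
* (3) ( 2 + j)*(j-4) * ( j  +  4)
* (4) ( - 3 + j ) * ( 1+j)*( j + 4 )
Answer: 1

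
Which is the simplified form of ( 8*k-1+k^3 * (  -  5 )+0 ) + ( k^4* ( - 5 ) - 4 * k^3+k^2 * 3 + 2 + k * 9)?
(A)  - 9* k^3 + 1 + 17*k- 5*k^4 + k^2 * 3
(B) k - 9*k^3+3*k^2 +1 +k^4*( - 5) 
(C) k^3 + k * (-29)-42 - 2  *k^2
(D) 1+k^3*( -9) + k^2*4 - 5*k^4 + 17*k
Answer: A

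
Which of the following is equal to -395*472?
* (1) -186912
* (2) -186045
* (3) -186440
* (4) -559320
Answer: 3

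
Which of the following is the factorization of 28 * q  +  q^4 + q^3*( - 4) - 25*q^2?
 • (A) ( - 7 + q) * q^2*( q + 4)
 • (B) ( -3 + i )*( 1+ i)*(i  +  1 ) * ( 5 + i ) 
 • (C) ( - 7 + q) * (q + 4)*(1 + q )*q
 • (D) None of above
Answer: D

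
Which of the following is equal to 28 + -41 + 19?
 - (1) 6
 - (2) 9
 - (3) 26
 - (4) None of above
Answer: 1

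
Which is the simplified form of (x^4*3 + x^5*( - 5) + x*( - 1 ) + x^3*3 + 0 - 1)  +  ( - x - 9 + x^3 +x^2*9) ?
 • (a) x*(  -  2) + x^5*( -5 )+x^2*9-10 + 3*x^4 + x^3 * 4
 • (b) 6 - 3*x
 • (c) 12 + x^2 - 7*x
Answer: a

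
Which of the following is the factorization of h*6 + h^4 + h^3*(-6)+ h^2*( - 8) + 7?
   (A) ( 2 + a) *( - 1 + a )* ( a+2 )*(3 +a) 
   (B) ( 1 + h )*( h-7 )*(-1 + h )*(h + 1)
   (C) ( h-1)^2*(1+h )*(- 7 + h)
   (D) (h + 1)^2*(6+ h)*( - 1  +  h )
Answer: B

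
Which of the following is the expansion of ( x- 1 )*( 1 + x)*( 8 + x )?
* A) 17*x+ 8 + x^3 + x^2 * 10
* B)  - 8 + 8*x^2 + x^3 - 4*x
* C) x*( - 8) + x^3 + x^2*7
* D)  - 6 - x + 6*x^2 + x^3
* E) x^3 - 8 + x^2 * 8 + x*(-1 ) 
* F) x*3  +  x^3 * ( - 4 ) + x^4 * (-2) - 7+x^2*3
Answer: E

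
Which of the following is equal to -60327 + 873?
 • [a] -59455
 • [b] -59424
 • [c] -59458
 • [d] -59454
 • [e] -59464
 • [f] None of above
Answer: d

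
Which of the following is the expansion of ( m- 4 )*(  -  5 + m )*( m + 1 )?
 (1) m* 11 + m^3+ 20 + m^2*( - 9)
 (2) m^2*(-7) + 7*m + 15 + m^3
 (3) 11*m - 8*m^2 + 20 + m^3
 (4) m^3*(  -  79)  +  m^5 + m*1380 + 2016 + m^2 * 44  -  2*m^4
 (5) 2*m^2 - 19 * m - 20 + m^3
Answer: 3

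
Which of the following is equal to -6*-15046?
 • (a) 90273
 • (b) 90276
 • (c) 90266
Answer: b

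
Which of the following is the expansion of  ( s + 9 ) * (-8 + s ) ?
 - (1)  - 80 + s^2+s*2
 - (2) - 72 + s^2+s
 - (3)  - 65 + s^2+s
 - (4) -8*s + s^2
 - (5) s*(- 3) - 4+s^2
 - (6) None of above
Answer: 2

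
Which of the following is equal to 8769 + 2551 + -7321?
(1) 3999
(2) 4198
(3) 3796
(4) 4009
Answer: 1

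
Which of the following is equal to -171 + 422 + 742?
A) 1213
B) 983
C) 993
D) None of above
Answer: C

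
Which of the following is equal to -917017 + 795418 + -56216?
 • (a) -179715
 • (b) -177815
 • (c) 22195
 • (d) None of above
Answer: b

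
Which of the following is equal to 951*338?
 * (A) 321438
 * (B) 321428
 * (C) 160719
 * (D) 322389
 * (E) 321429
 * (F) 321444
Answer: A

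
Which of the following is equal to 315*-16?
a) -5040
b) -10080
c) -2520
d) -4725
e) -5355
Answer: a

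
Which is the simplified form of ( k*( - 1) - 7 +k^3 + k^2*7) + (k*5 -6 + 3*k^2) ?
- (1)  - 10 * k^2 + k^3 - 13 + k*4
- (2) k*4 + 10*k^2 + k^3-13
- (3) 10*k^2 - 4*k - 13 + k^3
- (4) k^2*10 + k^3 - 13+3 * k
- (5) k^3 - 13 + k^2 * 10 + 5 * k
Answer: 2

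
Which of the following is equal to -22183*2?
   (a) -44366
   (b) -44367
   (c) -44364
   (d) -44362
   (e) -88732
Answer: a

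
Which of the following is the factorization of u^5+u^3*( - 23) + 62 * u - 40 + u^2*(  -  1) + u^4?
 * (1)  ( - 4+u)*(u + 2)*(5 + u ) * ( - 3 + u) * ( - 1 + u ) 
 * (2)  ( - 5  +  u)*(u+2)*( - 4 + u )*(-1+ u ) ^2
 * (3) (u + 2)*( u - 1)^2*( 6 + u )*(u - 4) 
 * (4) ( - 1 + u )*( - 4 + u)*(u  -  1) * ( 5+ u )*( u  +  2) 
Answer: 4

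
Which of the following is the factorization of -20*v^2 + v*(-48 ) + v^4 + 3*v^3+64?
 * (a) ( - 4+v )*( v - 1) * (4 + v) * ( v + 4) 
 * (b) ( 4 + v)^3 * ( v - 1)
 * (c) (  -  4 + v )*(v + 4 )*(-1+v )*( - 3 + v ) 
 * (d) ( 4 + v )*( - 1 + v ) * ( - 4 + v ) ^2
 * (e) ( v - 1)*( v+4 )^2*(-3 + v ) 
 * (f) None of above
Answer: a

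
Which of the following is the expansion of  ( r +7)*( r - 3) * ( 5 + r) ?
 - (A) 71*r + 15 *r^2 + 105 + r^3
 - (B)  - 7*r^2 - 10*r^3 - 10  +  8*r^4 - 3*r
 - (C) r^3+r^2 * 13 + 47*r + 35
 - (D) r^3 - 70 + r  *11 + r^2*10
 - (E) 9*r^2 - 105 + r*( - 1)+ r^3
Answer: E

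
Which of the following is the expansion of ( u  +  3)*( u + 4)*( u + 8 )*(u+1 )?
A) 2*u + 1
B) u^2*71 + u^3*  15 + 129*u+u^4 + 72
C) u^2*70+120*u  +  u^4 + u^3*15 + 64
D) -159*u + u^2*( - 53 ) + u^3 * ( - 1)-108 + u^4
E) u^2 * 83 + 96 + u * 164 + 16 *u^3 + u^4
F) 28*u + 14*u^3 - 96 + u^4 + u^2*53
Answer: E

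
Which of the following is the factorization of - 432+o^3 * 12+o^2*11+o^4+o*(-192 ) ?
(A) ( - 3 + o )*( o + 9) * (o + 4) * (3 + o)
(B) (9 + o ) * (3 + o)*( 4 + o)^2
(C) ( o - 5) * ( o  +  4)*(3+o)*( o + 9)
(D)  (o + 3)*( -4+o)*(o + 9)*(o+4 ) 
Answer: D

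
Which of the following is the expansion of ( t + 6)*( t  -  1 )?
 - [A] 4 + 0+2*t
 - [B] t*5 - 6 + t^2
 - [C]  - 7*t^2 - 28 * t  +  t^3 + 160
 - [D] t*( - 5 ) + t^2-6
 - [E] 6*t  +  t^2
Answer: B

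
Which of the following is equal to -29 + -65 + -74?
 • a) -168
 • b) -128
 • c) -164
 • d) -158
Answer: a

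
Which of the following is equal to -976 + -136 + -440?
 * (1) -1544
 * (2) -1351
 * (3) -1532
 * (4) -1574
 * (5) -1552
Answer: 5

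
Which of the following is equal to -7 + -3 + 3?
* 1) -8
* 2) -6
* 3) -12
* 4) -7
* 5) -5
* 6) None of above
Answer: 4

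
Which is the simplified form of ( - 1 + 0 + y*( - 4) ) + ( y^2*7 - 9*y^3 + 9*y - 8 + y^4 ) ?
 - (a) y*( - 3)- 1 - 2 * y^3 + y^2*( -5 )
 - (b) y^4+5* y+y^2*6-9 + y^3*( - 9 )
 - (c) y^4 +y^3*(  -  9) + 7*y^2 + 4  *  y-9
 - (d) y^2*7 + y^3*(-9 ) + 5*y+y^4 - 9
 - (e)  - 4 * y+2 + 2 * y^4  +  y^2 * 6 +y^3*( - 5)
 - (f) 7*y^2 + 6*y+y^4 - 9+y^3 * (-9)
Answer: d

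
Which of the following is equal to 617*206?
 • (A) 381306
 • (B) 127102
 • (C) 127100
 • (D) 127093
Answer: B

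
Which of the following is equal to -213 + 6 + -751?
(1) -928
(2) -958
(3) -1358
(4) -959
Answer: 2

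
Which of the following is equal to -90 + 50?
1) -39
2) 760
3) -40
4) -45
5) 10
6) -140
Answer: 3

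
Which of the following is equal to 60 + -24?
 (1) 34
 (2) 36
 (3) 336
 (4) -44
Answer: 2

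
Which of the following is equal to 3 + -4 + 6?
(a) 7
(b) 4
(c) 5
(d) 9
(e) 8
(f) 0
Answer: c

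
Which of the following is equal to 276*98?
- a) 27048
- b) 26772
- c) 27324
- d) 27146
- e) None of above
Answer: a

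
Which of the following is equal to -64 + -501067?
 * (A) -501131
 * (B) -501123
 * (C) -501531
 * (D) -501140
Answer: A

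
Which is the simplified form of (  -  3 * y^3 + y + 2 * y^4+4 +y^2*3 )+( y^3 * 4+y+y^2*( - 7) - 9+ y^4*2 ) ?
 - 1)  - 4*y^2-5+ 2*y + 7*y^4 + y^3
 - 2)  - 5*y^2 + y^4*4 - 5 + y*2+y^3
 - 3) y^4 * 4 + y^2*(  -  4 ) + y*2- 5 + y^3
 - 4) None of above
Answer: 3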